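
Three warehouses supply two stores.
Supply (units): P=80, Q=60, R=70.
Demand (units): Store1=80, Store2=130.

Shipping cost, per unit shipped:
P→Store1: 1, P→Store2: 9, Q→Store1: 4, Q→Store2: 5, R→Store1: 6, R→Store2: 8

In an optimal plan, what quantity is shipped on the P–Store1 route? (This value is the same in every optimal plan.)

80

The minimum-cost plan:
  P->Store1: 80 × 1 = 80
  Q->Store2: 60 × 5 = 300
  R->Store2: 70 × 8 = 560
Total cost = 940.
So P→Store1 carries 80 units.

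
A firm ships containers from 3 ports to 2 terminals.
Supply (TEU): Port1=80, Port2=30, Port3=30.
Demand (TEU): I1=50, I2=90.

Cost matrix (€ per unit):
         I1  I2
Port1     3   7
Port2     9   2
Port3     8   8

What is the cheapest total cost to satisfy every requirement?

660

One minimum-cost allocation:
  Port1→I1: 50 × €3 = €150
  Port1→I2: 30 × €7 = €210
  Port2→I2: 30 × €2 = €60
  Port3→I2: 30 × €8 = €240
Total = 150 + 210 + 60 + 240 = €660.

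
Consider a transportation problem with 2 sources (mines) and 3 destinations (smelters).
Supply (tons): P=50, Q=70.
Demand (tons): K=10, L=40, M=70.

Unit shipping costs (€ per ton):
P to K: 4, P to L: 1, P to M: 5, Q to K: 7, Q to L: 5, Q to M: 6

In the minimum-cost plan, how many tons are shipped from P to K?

10

Solving gives:
  P->K: 10 × €4 = €40
  P->L: 40 × €1 = €40
  Q->M: 70 × €6 = €420
Total cost = €500.
So P→K carries 10 tons.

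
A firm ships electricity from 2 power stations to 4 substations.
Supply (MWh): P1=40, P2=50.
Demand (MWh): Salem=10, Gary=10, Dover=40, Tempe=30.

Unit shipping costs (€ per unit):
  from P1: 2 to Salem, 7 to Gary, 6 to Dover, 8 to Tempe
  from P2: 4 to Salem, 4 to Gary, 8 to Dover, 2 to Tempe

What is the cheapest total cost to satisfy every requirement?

Optimal allocation:
  P1→Salem: 10 × €2 = €20
  P1→Dover: 30 × €6 = €180
  P2→Gary: 10 × €4 = €40
  P2→Dover: 10 × €8 = €80
  P2→Tempe: 30 × €2 = €60
Total = 20 + 180 + 40 + 80 + 60 = €380.
(Supply check: P1 ships 40; P2 ships 50.)

380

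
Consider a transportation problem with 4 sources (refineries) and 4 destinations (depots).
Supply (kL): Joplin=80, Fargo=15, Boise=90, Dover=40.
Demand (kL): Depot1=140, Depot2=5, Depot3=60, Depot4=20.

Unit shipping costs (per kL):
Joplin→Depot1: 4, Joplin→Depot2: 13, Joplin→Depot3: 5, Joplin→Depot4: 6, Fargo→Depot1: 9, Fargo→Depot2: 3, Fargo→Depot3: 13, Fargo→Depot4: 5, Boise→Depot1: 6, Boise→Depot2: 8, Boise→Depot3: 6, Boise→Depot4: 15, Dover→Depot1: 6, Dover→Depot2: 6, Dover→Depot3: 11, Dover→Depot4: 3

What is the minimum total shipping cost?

1135

Optimal allocation:
  Joplin to Depot1: 80 kL
  Fargo to Depot2: 5 kL
  Fargo to Depot4: 10 kL
  Boise to Depot1: 30 kL
  Boise to Depot3: 60 kL
  Dover to Depot1: 30 kL
  Dover to Depot4: 10 kL
Total cost = 1135.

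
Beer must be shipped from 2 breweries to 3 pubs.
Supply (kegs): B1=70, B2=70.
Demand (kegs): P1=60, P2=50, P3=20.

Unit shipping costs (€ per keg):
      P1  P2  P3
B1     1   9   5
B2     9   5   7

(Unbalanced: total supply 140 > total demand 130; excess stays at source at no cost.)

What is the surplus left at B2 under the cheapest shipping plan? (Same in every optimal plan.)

An optimal plan:
  B1–P1: 60 × €1 = €60
  B1–P3: 10 × €5 = €50
  B2–P2: 50 × €5 = €250
  B2–P3: 10 × €7 = €70
Total cost = €430.
B2 ships 60 of its 70, leaving 10.

10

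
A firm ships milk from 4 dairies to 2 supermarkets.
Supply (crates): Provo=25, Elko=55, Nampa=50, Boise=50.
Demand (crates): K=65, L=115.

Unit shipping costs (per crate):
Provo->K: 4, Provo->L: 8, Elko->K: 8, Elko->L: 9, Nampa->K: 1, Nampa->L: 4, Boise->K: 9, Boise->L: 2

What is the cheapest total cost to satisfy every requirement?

775

A cheapest plan:
  Provo→K: 25 crates
  Elko→L: 55 crates
  Nampa→K: 40 crates
  Nampa→L: 10 crates
  Boise→L: 50 crates
Total cost = 775.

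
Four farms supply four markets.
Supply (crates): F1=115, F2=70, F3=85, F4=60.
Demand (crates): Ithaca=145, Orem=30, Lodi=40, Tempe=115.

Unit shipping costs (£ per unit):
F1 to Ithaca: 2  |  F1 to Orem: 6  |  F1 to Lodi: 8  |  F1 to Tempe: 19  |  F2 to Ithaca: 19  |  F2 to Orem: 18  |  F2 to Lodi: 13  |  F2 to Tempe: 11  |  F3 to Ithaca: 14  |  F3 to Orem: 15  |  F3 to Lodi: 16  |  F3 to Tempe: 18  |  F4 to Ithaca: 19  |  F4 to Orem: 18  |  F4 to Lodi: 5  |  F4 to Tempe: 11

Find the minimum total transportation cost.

2740

A cheapest plan:
  F1→Ithaca: 115 × £2 = £230
  F2→Tempe: 70 × £11 = £770
  F3→Ithaca: 30 × £14 = £420
  F3→Orem: 30 × £15 = £450
  F3→Tempe: 25 × £18 = £450
  F4→Lodi: 40 × £5 = £200
  F4→Tempe: 20 × £11 = £220
Total = 230 + 770 + 420 + 450 + 450 + 200 + 220 = £2740.
(Supply check: F1 ships 115; F2 ships 70; F3 ships 85; F4 ships 60.)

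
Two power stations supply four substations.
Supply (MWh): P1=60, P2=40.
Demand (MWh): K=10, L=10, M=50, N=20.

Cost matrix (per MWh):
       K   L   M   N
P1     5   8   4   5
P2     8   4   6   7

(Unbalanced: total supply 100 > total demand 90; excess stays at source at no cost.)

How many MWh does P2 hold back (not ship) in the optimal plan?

Minimum-cost shipments:
  P1 to K: 10 × 5 = 50
  P1 to M: 30 × 4 = 120
  P1 to N: 20 × 5 = 100
  P2 to L: 10 × 4 = 40
  P2 to M: 20 × 6 = 120
Total cost = 430.
P2 ships 30 of its 40, leaving 10.

10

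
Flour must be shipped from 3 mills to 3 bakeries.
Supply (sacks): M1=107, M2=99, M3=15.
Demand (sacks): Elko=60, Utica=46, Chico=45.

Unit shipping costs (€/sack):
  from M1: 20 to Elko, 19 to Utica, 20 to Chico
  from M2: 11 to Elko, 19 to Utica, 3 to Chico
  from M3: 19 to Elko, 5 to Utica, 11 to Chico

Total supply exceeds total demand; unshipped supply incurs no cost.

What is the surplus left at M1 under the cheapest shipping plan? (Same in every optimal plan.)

70

An optimal plan:
  M1->Elko: 6 × €20 = €120
  M1->Utica: 31 × €19 = €589
  M2->Elko: 54 × €11 = €594
  M2->Chico: 45 × €3 = €135
  M3->Utica: 15 × €5 = €75
Total cost = €1513.
M1 ships 37 of its 107, leaving 70.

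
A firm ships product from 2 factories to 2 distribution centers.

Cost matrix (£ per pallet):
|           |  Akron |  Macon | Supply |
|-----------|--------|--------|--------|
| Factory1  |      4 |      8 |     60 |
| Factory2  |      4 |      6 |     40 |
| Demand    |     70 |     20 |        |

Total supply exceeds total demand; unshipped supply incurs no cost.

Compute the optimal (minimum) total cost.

400

An optimal shipping plan:
  Factory1->Akron: 50 × £4 = £200
  Factory2->Akron: 20 × £4 = £80
  Factory2->Macon: 20 × £6 = £120
Total = 200 + 80 + 120 = £400.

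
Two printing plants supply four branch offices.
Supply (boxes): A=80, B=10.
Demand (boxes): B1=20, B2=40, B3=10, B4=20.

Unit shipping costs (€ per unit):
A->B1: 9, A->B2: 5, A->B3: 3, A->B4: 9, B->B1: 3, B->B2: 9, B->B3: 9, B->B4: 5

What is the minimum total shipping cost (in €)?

Optimal allocation:
  A->B1: 10 boxes
  A->B2: 40 boxes
  A->B3: 10 boxes
  A->B4: 20 boxes
  B->B1: 10 boxes
Total cost = €530.

530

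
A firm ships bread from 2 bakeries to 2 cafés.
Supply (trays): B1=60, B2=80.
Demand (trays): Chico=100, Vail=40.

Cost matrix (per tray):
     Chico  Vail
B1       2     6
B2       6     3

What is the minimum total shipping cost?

An optimal shipping plan:
  B1–Chico: 60 × 2 = 120
  B2–Chico: 40 × 6 = 240
  B2–Vail: 40 × 3 = 120
Total = 120 + 240 + 120 = 480.

480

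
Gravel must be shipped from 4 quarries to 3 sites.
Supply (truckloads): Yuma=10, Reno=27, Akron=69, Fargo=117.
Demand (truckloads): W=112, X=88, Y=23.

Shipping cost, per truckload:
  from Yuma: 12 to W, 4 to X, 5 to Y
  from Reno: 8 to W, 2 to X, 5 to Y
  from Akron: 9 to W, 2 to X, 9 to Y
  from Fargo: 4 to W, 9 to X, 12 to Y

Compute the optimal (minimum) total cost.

774

One minimum-cost allocation:
  Yuma→Y: 10 × 5 = 50
  Reno→X: 14 × 2 = 28
  Reno→Y: 13 × 5 = 65
  Akron→X: 69 × 2 = 138
  Fargo→W: 112 × 4 = 448
  Fargo→X: 5 × 9 = 45
Total = 50 + 28 + 65 + 138 + 448 + 45 = 774.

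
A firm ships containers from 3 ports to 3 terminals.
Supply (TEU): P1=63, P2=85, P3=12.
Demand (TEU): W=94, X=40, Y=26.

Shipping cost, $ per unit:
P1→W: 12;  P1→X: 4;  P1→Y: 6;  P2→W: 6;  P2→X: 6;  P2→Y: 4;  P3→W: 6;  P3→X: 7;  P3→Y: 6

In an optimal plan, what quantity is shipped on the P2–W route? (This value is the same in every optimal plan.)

82

Solving gives:
  P1 to X: 40 TEU
  P1 to Y: 23 TEU
  P2 to W: 82 TEU
  P2 to Y: 3 TEU
  P3 to W: 12 TEU
Total cost = $874.
So P2→W carries 82 TEU.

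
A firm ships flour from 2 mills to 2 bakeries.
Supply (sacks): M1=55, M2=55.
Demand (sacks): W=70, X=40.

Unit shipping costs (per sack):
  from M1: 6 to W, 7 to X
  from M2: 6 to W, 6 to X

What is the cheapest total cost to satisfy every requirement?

660

A cheapest plan:
  M1–W: 55 × 6 = 330
  M2–W: 15 × 6 = 90
  M2–X: 40 × 6 = 240
Total = 330 + 90 + 240 = 660.
(Supply check: M1 ships 55; M2 ships 55.)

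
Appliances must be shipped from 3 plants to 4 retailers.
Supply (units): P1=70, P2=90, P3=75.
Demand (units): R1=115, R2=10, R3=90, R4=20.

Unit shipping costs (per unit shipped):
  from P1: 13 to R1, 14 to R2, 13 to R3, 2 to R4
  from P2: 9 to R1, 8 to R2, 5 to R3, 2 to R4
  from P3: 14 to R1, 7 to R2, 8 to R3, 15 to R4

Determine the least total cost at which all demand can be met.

1990

Optimal allocation:
  P1→R1: 50 × 13 = 650
  P1→R4: 20 × 2 = 40
  P2→R1: 65 × 9 = 585
  P2→R3: 25 × 5 = 125
  P3→R2: 10 × 7 = 70
  P3→R3: 65 × 8 = 520
Total = 650 + 40 + 585 + 125 + 70 + 520 = 1990.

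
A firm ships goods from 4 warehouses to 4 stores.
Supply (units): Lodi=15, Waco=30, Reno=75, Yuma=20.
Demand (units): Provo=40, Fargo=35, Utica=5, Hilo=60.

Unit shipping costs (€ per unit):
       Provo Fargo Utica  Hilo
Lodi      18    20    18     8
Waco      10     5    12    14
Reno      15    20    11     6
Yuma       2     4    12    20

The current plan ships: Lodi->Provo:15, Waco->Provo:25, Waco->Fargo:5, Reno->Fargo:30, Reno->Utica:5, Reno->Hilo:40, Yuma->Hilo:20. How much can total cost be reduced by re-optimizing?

820

Current plan cost = 15·18 + 25·10 + 5·5 + 30·20 + 5·11 + 40·6 + 20·20 = €1840.
Optimal plan:
  Lodi→Hilo: 15 units
  Waco→Fargo: 30 units
  Reno→Provo: 25 units
  Reno→Utica: 5 units
  Reno→Hilo: 45 units
  Yuma→Provo: 15 units
  Yuma→Fargo: 5 units
Optimal cost = €1020.
Saving = 1840 − 1020 = €820.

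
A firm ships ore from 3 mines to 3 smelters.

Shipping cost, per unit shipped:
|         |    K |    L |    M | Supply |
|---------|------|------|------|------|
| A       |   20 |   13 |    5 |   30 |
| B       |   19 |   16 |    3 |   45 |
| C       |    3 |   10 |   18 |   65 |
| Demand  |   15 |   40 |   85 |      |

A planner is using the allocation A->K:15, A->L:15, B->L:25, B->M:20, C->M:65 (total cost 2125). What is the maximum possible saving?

Current plan cost = 15·20 + 15·13 + 25·16 + 20·3 + 65·18 = 2125.
Optimal plan:
  A->M: 30 × 5 = 150
  B->M: 45 × 3 = 135
  C->K: 15 × 3 = 45
  C->L: 40 × 10 = 400
  C->M: 10 × 18 = 180
Optimal cost = 910.
Saving = 2125 − 910 = 1215.

1215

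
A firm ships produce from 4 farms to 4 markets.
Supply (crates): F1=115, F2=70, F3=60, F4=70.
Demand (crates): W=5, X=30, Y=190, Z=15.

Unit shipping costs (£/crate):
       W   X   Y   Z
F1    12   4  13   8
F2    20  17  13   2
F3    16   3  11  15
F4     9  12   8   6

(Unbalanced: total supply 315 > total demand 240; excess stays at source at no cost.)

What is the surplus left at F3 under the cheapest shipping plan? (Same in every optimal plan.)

An optimal plan:
  F1->W: 5 × £12 = £60
  F1->X: 30 × £4 = £120
  F1->Y: 5 × £13 = £65
  F2->Y: 55 × £13 = £715
  F2->Z: 15 × £2 = £30
  F3->Y: 60 × £11 = £660
  F4->Y: 70 × £8 = £560
Total cost = £2210.
F3 ships 60 of its 60, leaving 0.

0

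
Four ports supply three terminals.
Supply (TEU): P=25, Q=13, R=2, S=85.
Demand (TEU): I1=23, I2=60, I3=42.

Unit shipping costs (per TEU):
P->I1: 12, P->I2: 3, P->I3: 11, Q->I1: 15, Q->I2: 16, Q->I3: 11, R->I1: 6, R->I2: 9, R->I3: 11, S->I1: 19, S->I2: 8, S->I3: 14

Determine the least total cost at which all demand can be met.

1273

Optimal allocation:
  P->I1: 21 × 12 = 252
  P->I2: 4 × 3 = 12
  Q->I3: 13 × 11 = 143
  R->I1: 2 × 6 = 12
  S->I2: 56 × 8 = 448
  S->I3: 29 × 14 = 406
Total = 252 + 12 + 143 + 12 + 448 + 406 = 1273.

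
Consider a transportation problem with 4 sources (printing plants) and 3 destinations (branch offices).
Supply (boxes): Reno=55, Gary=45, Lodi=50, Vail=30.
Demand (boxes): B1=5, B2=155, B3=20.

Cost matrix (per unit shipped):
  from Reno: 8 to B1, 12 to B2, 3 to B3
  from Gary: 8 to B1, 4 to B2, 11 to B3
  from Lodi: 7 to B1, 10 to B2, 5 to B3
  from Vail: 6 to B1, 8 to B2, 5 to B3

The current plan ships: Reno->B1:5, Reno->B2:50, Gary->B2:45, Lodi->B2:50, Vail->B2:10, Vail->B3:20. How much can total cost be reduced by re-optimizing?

Current plan cost = 5·8 + 50·12 + 45·4 + 50·10 + 10·8 + 20·5 = 1500.
Optimal plan:
  Reno–B1: 5 × 8 = 40
  Reno–B2: 30 × 12 = 360
  Reno–B3: 20 × 3 = 60
  Gary–B2: 45 × 4 = 180
  Lodi–B2: 50 × 10 = 500
  Vail–B2: 30 × 8 = 240
Optimal cost = 1380.
Saving = 1500 − 1380 = 120.

120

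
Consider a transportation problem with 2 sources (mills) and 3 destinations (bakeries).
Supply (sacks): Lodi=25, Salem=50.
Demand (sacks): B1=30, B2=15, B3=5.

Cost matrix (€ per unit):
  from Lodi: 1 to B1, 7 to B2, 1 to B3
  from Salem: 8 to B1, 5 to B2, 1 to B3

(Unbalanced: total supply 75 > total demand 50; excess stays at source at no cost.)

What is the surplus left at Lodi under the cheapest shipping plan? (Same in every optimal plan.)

0

An optimal plan:
  Lodi->B1: 25 × €1 = €25
  Salem->B1: 5 × €8 = €40
  Salem->B2: 15 × €5 = €75
  Salem->B3: 5 × €1 = €5
Total cost = €145.
Lodi ships 25 of its 25, leaving 0.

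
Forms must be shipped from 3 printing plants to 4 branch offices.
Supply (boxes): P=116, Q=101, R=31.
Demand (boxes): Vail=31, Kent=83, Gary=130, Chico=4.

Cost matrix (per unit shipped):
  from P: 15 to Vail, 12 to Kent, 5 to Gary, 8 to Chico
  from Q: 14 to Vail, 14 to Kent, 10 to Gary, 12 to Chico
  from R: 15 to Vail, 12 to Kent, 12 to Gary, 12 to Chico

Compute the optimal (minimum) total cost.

2302

A cheapest plan:
  P->Gary: 116 × 5 = 580
  Q->Vail: 31 × 14 = 434
  Q->Kent: 52 × 14 = 728
  Q->Gary: 14 × 10 = 140
  Q->Chico: 4 × 12 = 48
  R->Kent: 31 × 12 = 372
Total = 580 + 434 + 728 + 140 + 48 + 372 = 2302.
(Supply check: P ships 116; Q ships 101; R ships 31.)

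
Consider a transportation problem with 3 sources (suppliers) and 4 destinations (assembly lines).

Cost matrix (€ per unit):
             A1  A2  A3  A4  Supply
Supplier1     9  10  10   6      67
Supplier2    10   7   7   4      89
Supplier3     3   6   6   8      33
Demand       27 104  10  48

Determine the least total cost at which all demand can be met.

1218

One minimum-cost allocation:
  Supplier1–A2: 19 × €10 = €190
  Supplier1–A4: 48 × €6 = €288
  Supplier2–A2: 85 × €7 = €595
  Supplier2–A3: 4 × €7 = €28
  Supplier3–A1: 27 × €3 = €81
  Supplier3–A3: 6 × €6 = €36
Total = 190 + 288 + 595 + 28 + 81 + 36 = €1218.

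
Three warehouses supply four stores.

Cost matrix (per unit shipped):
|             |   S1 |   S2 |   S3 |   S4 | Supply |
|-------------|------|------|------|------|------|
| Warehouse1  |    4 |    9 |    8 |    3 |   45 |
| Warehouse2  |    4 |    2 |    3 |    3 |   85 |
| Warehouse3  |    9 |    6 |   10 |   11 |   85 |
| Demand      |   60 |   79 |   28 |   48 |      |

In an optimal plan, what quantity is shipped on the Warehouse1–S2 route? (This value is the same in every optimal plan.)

0

Solving gives:
  Warehouse1 to S4: 45 units
  Warehouse2 to S1: 54 units
  Warehouse2 to S3: 28 units
  Warehouse2 to S4: 3 units
  Warehouse3 to S1: 6 units
  Warehouse3 to S2: 79 units
Total cost = 972.
The route Warehouse1→S2 is not used.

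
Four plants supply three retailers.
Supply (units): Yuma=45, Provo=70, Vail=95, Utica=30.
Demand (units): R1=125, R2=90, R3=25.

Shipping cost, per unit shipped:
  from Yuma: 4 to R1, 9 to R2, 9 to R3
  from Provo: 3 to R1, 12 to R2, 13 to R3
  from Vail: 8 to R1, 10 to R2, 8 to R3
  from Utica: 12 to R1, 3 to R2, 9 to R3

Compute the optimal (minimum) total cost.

1360

An optimal shipping plan:
  Yuma→R1: 45 × 4 = 180
  Provo→R1: 70 × 3 = 210
  Vail→R1: 10 × 8 = 80
  Vail→R2: 60 × 10 = 600
  Vail→R3: 25 × 8 = 200
  Utica→R2: 30 × 3 = 90
Total = 180 + 210 + 80 + 600 + 200 + 90 = 1360.
(Supply check: Yuma ships 45; Provo ships 70; Vail ships 95; Utica ships 30.)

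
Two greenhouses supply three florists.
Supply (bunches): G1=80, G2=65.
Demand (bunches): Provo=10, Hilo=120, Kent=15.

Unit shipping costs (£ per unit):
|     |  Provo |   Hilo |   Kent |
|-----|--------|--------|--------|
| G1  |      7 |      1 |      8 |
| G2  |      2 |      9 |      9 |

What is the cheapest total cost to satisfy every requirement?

595

Optimal allocation:
  G1->Hilo: 80 bunches
  G2->Provo: 10 bunches
  G2->Hilo: 40 bunches
  G2->Kent: 15 bunches
Total cost = £595.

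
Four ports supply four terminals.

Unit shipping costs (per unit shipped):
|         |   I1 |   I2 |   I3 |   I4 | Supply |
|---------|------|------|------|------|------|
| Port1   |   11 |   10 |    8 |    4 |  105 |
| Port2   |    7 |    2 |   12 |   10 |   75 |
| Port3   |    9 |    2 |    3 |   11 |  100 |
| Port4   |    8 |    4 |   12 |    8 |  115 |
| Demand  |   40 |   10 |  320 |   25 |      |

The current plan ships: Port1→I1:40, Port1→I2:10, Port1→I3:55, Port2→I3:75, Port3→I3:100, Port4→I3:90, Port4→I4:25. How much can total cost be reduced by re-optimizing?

Current plan cost = 40·11 + 10·10 + 55·8 + 75·12 + 100·3 + 90·12 + 25·8 = 3460.
Optimal plan:
  Port1–I3: 105 × 8 = 840
  Port2–I1: 40 × 7 = 280
  Port2–I2: 10 × 2 = 20
  Port2–I3: 25 × 12 = 300
  Port3–I3: 100 × 3 = 300
  Port4–I3: 90 × 12 = 1080
  Port4–I4: 25 × 8 = 200
Optimal cost = 3020.
Saving = 3460 − 3020 = 440.

440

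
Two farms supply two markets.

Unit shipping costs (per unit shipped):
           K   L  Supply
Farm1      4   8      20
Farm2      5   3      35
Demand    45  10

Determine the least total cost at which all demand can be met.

A cheapest plan:
  Farm1->K: 20 × 4 = 80
  Farm2->K: 25 × 5 = 125
  Farm2->L: 10 × 3 = 30
Total = 80 + 125 + 30 = 235.

235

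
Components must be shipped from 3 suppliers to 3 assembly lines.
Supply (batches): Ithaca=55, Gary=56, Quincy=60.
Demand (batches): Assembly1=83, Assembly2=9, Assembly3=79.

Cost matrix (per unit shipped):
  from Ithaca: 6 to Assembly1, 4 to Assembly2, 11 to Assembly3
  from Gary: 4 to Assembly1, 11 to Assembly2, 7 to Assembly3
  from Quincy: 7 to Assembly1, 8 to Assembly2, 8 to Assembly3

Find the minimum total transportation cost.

An optimal shipping plan:
  Ithaca–Assembly1: 46 × 6 = 276
  Ithaca–Assembly2: 9 × 4 = 36
  Gary–Assembly1: 37 × 4 = 148
  Gary–Assembly3: 19 × 7 = 133
  Quincy–Assembly3: 60 × 8 = 480
Total = 276 + 36 + 148 + 133 + 480 = 1073.

1073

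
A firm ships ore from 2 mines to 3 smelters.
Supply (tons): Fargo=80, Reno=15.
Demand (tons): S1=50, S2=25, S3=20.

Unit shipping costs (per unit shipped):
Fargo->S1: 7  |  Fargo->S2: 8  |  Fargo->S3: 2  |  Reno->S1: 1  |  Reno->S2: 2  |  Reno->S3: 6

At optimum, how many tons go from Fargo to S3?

Optimal shipments:
  Fargo->S1: 35 × 7 = 245
  Fargo->S2: 25 × 8 = 200
  Fargo->S3: 20 × 2 = 40
  Reno->S1: 15 × 1 = 15
Total cost = 500.
So Fargo→S3 carries 20 tons.

20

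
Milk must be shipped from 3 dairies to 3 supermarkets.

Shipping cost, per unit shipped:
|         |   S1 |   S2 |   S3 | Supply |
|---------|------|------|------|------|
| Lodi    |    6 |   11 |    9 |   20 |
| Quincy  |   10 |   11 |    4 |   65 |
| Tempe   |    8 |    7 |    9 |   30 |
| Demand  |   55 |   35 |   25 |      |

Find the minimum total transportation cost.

A cheapest plan:
  Lodi to S1: 20 crates
  Quincy to S1: 35 crates
  Quincy to S2: 5 crates
  Quincy to S3: 25 crates
  Tempe to S2: 30 crates
Total cost = 835.

835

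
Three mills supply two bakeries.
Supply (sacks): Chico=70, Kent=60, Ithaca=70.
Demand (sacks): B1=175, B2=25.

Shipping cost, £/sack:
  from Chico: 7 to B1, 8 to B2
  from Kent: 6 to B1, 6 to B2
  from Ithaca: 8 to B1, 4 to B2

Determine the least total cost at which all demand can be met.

1310

Optimal allocation:
  Chico->B1: 70 × £7 = £490
  Kent->B1: 60 × £6 = £360
  Ithaca->B1: 45 × £8 = £360
  Ithaca->B2: 25 × £4 = £100
Total = 490 + 360 + 360 + 100 = £1310.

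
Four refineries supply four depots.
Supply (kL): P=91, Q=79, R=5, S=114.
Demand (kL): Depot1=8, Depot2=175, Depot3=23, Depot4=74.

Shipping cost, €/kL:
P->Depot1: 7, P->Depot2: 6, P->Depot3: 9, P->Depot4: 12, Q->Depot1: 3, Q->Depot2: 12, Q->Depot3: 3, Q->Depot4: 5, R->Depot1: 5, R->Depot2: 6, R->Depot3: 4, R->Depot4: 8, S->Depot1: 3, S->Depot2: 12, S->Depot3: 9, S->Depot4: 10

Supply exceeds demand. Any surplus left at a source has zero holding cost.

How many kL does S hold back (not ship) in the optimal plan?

An optimal plan:
  P to Depot2: 91 kL
  Q to Depot3: 23 kL
  Q to Depot4: 56 kL
  R to Depot2: 5 kL
  S to Depot1: 8 kL
  S to Depot2: 79 kL
  S to Depot4: 18 kL
Total cost = €2077.
S ships 105 of its 114, leaving 9.

9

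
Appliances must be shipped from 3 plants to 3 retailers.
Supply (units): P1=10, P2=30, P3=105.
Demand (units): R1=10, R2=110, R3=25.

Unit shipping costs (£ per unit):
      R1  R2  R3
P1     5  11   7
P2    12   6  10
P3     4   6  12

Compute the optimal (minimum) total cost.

920

An optimal shipping plan:
  P1->R3: 10 units
  P2->R2: 15 units
  P2->R3: 15 units
  P3->R1: 10 units
  P3->R2: 95 units
Total cost = £920.
(Supply check: P1 ships 10; P2 ships 30; P3 ships 105.)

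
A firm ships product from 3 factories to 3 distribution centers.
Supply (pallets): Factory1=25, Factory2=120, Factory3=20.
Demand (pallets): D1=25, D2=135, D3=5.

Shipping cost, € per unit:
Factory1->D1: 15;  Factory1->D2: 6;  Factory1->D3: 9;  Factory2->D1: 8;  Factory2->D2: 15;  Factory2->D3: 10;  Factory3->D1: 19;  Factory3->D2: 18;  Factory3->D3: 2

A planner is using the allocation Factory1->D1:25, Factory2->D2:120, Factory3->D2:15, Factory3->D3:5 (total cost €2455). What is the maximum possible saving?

400

Current plan cost = 25·15 + 120·15 + 15·18 + 5·2 = €2455.
Optimal plan:
  Factory1 to D2: 25 × €6 = €150
  Factory2 to D1: 25 × €8 = €200
  Factory2 to D2: 95 × €15 = €1425
  Factory3 to D2: 15 × €18 = €270
  Factory3 to D3: 5 × €2 = €10
Optimal cost = €2055.
Saving = 2455 − 2055 = €400.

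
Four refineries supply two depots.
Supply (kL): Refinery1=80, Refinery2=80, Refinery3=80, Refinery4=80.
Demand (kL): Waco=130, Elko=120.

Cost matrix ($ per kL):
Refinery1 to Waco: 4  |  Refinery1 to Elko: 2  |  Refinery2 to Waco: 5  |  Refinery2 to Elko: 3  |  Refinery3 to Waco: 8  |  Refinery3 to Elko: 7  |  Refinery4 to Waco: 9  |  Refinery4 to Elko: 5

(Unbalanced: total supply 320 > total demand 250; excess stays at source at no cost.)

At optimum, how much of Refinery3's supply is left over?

70

An optimal plan:
  Refinery1–Waco: 40 × $4 = $160
  Refinery1–Elko: 40 × $2 = $80
  Refinery2–Waco: 80 × $5 = $400
  Refinery3–Waco: 10 × $8 = $80
  Refinery4–Elko: 80 × $5 = $400
Total cost = $1120.
Refinery3 ships 10 of its 80, leaving 70.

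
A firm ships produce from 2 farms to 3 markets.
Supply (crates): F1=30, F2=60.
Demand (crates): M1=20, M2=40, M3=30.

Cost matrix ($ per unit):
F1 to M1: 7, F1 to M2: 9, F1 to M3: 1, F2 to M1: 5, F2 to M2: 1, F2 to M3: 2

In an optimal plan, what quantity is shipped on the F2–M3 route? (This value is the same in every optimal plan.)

Solving gives:
  F1->M3: 30 crates
  F2->M1: 20 crates
  F2->M2: 40 crates
Total cost = $170.
The route F2→M3 is not used.

0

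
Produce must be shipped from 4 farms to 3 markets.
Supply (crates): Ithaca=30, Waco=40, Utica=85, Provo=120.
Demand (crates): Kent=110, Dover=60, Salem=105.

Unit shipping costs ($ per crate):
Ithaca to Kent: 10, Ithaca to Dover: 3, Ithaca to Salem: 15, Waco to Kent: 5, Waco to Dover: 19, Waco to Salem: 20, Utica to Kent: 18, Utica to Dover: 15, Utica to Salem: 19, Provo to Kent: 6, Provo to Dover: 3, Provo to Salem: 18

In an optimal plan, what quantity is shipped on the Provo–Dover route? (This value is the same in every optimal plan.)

50

The minimum-cost plan:
  Ithaca→Dover: 10 crates
  Ithaca→Salem: 20 crates
  Waco→Kent: 40 crates
  Utica→Salem: 85 crates
  Provo→Kent: 70 crates
  Provo→Dover: 50 crates
Total cost = $2715.
So Provo→Dover carries 50 crates.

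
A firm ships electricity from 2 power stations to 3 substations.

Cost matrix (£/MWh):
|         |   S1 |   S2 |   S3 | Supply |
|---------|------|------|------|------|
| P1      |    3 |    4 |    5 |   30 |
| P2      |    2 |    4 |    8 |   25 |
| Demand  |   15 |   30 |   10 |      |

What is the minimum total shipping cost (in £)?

An optimal shipping plan:
  P1→S2: 20 × £4 = £80
  P1→S3: 10 × £5 = £50
  P2→S1: 15 × £2 = £30
  P2→S2: 10 × £4 = £40
Total = 80 + 50 + 30 + 40 = £200.

200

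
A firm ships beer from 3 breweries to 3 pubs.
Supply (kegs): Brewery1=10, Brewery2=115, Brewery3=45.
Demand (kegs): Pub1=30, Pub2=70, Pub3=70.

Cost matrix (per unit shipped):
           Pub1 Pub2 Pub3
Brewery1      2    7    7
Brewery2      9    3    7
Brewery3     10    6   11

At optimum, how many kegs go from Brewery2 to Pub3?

Optimal shipments:
  Brewery1->Pub1: 10 × 2 = 20
  Brewery2->Pub2: 45 × 3 = 135
  Brewery2->Pub3: 70 × 7 = 490
  Brewery3->Pub1: 20 × 10 = 200
  Brewery3->Pub2: 25 × 6 = 150
Total cost = 995.
So Brewery2→Pub3 carries 70 kegs.

70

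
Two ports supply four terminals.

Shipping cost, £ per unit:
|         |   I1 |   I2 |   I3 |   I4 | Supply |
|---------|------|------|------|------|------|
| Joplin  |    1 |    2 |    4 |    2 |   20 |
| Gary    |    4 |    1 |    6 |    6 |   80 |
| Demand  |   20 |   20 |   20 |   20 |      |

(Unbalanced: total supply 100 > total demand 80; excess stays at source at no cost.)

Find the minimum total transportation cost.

One minimum-cost allocation:
  Joplin–I4: 20 × £2 = £40
  Gary–I1: 20 × £4 = £80
  Gary–I2: 20 × £1 = £20
  Gary–I3: 20 × £6 = £120
Total = 40 + 80 + 20 + 120 = £260.

260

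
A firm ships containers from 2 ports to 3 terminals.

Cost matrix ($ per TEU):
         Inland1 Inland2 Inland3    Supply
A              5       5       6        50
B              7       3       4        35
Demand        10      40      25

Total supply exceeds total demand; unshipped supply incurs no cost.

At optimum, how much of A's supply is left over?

Minimum-cost shipments:
  A->Inland1: 10 TEU
  A->Inland2: 5 TEU
  A->Inland3: 25 TEU
  B->Inland2: 35 TEU
Total cost = $330.
A ships 40 of its 50, leaving 10.

10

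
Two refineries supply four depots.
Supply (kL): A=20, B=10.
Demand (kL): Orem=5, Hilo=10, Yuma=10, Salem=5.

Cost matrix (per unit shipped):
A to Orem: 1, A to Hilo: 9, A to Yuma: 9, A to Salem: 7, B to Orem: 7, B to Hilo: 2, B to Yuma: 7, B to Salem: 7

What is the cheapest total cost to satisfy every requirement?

Optimal allocation:
  A to Orem: 5 × 1 = 5
  A to Yuma: 10 × 9 = 90
  A to Salem: 5 × 7 = 35
  B to Hilo: 10 × 2 = 20
Total = 5 + 90 + 35 + 20 = 150.

150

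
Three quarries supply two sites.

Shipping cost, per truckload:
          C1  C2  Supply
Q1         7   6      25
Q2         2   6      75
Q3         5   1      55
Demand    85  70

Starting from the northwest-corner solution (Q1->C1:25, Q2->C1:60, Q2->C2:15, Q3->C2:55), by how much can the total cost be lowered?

Current plan cost = 25·7 + 60·2 + 15·6 + 55·1 = 440.
Optimal plan:
  Q1->C1: 10 × 7 = 70
  Q1->C2: 15 × 6 = 90
  Q2->C1: 75 × 2 = 150
  Q3->C2: 55 × 1 = 55
Optimal cost = 365.
Saving = 440 − 365 = 75.

75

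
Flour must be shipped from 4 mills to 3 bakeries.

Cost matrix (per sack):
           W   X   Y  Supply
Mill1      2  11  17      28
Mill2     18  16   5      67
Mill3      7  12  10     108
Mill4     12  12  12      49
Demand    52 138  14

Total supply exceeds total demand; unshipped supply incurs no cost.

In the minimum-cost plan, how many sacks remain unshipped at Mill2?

48

An optimal plan:
  Mill1–W: 28 × 2 = 56
  Mill2–X: 5 × 16 = 80
  Mill2–Y: 14 × 5 = 70
  Mill3–W: 24 × 7 = 168
  Mill3–X: 84 × 12 = 1008
  Mill4–X: 49 × 12 = 588
Total cost = 1970.
Mill2 ships 19 of its 67, leaving 48.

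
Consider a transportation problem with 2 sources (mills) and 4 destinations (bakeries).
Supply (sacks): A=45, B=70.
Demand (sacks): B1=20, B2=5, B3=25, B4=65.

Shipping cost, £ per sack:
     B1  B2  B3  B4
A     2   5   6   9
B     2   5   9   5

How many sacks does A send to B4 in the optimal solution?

0

Solving gives:
  A->B1: 20 sacks
  A->B3: 25 sacks
  B->B2: 5 sacks
  B->B4: 65 sacks
Total cost = £540.
The route A→B4 is not used.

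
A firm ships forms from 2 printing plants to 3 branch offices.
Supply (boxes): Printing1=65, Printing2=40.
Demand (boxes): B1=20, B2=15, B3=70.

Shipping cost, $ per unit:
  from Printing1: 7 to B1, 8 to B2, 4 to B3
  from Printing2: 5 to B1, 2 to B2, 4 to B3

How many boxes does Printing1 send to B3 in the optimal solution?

65

Optimal shipments:
  Printing1–B3: 65 × $4 = $260
  Printing2–B1: 20 × $5 = $100
  Printing2–B2: 15 × $2 = $30
  Printing2–B3: 5 × $4 = $20
Total cost = $410.
So Printing1→B3 carries 65 boxes.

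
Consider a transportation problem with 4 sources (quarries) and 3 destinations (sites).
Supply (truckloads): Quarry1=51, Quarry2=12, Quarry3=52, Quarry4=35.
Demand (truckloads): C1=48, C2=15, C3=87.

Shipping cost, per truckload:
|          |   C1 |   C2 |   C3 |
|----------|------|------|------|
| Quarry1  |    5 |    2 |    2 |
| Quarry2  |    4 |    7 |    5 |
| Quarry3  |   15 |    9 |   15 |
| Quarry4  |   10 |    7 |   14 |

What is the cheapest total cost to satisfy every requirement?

1190

One minimum-cost allocation:
  Quarry1→C3: 51 × 2 = 102
  Quarry2→C1: 12 × 4 = 48
  Quarry3→C1: 1 × 15 = 15
  Quarry3→C2: 15 × 9 = 135
  Quarry3→C3: 36 × 15 = 540
  Quarry4→C1: 35 × 10 = 350
Total = 102 + 48 + 15 + 135 + 540 + 350 = 1190.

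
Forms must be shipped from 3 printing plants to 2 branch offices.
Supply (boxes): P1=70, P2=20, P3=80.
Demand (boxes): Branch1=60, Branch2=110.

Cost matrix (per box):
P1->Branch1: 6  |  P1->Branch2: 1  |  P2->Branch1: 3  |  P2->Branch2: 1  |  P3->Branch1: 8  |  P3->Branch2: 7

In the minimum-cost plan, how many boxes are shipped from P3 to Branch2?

Optimal shipments:
  P1 to Branch2: 70 × 1 = 70
  P2 to Branch2: 20 × 1 = 20
  P3 to Branch1: 60 × 8 = 480
  P3 to Branch2: 20 × 7 = 140
Total cost = 710.
So P3→Branch2 carries 20 boxes.

20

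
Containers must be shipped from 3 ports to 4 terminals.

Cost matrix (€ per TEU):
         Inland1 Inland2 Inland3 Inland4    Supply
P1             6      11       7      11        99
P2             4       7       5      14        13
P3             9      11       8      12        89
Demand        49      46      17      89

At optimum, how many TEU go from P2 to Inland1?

The minimum-cost plan:
  P1–Inland1: 49 × €6 = €294
  P1–Inland4: 50 × €11 = €550
  P2–Inland2: 13 × €7 = €91
  P3–Inland2: 33 × €11 = €363
  P3–Inland3: 17 × €8 = €136
  P3–Inland4: 39 × €12 = €468
Total cost = €1902.
The route P2→Inland1 is not used.

0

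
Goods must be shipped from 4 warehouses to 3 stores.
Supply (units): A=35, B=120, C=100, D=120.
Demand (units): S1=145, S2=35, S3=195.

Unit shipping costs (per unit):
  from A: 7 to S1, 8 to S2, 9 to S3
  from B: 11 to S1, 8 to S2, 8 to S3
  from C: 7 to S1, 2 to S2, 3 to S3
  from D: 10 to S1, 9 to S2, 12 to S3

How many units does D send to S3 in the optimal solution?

Optimal shipments:
  A→S1: 35 × 7 = 245
  B→S3: 120 × 8 = 960
  C→S2: 25 × 2 = 50
  C→S3: 75 × 3 = 225
  D→S1: 110 × 10 = 1100
  D→S2: 10 × 9 = 90
Total cost = 2670.
The route D→S3 is not used.

0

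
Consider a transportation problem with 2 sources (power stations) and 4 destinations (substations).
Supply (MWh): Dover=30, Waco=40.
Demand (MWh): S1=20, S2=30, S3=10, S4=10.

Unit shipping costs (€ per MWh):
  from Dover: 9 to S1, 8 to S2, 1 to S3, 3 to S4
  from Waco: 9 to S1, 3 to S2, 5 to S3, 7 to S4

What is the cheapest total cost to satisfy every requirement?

310

Optimal allocation:
  Dover->S1: 10 × €9 = €90
  Dover->S3: 10 × €1 = €10
  Dover->S4: 10 × €3 = €30
  Waco->S1: 10 × €9 = €90
  Waco->S2: 30 × €3 = €90
Total = 90 + 10 + 30 + 90 + 90 = €310.
(Supply check: Dover ships 30; Waco ships 40.)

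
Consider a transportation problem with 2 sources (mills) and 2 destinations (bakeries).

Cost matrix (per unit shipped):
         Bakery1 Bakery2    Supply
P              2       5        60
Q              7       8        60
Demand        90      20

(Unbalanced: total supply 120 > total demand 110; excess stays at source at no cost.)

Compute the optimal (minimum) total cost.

One minimum-cost allocation:
  P→Bakery1: 60 × 2 = 120
  Q→Bakery1: 30 × 7 = 210
  Q→Bakery2: 20 × 8 = 160
Total = 120 + 210 + 160 = 490.

490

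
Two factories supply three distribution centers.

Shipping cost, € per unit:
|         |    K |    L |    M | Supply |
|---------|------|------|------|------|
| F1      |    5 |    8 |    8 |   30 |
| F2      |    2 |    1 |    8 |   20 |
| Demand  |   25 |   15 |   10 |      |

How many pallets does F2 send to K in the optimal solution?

5

Optimal shipments:
  F1→K: 20 × €5 = €100
  F1→M: 10 × €8 = €80
  F2→K: 5 × €2 = €10
  F2→L: 15 × €1 = €15
Total cost = €205.
So F2→K carries 5 pallets.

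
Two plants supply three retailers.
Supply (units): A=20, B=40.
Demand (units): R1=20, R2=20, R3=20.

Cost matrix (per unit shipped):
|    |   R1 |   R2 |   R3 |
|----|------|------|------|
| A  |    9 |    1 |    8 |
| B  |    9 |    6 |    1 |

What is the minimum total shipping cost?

220

An optimal shipping plan:
  A to R2: 20 × 1 = 20
  B to R1: 20 × 9 = 180
  B to R3: 20 × 1 = 20
Total = 20 + 180 + 20 = 220.
(Supply check: A ships 20; B ships 40.)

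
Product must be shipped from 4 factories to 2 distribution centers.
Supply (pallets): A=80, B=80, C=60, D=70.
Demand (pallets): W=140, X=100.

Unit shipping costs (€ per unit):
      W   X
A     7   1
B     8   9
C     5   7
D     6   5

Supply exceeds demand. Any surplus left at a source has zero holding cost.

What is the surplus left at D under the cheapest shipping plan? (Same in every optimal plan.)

0

Minimum-cost shipments:
  A→X: 80 × €1 = €80
  B→W: 30 × €8 = €240
  C→W: 60 × €5 = €300
  D→W: 50 × €6 = €300
  D→X: 20 × €5 = €100
Total cost = €1020.
D ships 70 of its 70, leaving 0.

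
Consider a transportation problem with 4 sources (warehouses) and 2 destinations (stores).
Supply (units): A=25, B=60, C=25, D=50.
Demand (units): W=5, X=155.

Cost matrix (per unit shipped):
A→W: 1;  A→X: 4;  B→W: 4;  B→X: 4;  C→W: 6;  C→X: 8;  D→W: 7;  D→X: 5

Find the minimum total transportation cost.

775

A cheapest plan:
  A→W: 5 × 1 = 5
  A→X: 20 × 4 = 80
  B→X: 60 × 4 = 240
  C→X: 25 × 8 = 200
  D→X: 50 × 5 = 250
Total = 5 + 80 + 240 + 200 + 250 = 775.
(Supply check: A ships 25; B ships 60; C ships 25; D ships 50.)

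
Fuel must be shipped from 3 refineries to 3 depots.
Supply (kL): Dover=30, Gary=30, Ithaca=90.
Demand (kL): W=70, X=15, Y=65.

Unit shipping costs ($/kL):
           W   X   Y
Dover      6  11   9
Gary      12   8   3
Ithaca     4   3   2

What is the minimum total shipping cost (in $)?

545

A cheapest plan:
  Dover to W: 30 × $6 = $180
  Gary to Y: 30 × $3 = $90
  Ithaca to W: 40 × $4 = $160
  Ithaca to X: 15 × $3 = $45
  Ithaca to Y: 35 × $2 = $70
Total = 180 + 90 + 160 + 45 + 70 = $545.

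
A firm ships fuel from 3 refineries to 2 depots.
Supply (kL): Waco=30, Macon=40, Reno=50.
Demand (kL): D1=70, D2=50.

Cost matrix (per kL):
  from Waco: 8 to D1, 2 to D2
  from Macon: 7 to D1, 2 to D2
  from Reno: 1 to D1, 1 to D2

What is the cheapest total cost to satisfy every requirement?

An optimal shipping plan:
  Waco–D2: 30 × 2 = 60
  Macon–D1: 20 × 7 = 140
  Macon–D2: 20 × 2 = 40
  Reno–D1: 50 × 1 = 50
Total = 60 + 140 + 40 + 50 = 290.
(Supply check: Waco ships 30; Macon ships 40; Reno ships 50.)

290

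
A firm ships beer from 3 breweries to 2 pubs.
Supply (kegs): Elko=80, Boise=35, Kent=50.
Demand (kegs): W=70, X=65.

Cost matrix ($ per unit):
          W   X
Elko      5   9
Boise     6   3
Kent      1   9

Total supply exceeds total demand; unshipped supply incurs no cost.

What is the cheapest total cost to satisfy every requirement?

An optimal shipping plan:
  Elko->W: 20 kegs
  Elko->X: 30 kegs
  Boise->X: 35 kegs
  Kent->W: 50 kegs
Total cost = $525.
(Supply check: Elko ships 50; Boise ships 35; Kent ships 50.)

525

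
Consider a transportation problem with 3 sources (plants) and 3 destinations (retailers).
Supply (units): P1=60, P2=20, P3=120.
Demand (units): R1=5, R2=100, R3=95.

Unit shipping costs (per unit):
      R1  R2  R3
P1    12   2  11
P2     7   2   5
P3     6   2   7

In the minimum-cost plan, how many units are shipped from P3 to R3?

The minimum-cost plan:
  P1→R2: 60 units
  P2→R3: 20 units
  P3→R1: 5 units
  P3→R2: 40 units
  P3→R3: 75 units
Total cost = 855.
So P3→R3 carries 75 units.

75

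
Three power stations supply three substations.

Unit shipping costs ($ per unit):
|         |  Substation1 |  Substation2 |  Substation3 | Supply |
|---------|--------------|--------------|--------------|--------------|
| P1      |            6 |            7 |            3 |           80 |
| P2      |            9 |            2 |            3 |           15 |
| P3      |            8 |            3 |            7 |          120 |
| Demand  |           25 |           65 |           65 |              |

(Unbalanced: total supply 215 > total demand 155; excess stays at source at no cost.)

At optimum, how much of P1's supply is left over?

0

An optimal plan:
  P1–Substation1: 25 MWh
  P1–Substation3: 55 MWh
  P2–Substation2: 5 MWh
  P2–Substation3: 10 MWh
  P3–Substation2: 60 MWh
Total cost = $535.
P1 ships 80 of its 80, leaving 0.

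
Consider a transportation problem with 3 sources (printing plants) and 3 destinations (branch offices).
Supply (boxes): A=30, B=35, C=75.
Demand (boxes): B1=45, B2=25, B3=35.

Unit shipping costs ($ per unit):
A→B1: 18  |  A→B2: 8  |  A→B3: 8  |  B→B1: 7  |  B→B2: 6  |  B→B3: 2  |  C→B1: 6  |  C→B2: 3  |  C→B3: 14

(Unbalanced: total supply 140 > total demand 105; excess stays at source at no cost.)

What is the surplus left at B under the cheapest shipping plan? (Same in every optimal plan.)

0

An optimal plan:
  B to B3: 35 × $2 = $70
  C to B1: 45 × $6 = $270
  C to B2: 25 × $3 = $75
Total cost = $415.
B ships 35 of its 35, leaving 0.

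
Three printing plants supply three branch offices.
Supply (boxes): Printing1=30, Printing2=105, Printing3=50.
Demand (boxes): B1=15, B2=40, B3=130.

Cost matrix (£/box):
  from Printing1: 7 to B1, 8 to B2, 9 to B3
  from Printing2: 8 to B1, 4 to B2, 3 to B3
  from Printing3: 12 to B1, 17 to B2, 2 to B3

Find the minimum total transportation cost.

665

An optimal shipping plan:
  Printing1–B1: 15 × £7 = £105
  Printing1–B2: 15 × £8 = £120
  Printing2–B2: 25 × £4 = £100
  Printing2–B3: 80 × £3 = £240
  Printing3–B3: 50 × £2 = £100
Total = 105 + 120 + 100 + 240 + 100 = £665.
(Supply check: Printing1 ships 30; Printing2 ships 105; Printing3 ships 50.)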